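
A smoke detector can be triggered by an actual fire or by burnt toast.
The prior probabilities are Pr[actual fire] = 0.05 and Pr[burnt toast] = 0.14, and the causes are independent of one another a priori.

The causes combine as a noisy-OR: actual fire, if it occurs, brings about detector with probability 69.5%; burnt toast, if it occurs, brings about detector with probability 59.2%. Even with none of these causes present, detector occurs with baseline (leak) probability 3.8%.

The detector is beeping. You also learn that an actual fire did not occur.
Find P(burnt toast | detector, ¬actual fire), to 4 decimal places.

P(burnt toast | detector, ¬actual fire) ≈ 0.7224

Under noisy-OR, P(detector | causes) = 1 − (1−0.038)·∏(1−qᵢ) over the active causes.
P(detector | ¬actual fire) = 0.038×0.86 + 0.607504×0.14 = 0.032680 + 0.085051 = 0.117731
Of this, 0.085051 comes from 0.607504×0.14 (the burnt toast=true cases).
So P(burnt toast | detector, ¬actual fire) = 0.085051/0.117731 ≈ 0.7224.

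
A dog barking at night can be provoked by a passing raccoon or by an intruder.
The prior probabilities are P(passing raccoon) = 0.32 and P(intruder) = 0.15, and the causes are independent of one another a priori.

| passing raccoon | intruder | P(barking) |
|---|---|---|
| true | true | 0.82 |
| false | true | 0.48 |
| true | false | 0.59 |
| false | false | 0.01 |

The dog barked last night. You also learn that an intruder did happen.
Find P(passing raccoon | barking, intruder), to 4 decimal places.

By total probability over both values of passing raccoon:
  P(barking | intruder) = 0.48×0.68 + 0.82×0.32
        = 0.326400 + 0.262400 = 0.588800
Configurations with passing raccoon contribute 0.262400, so
  P(passing raccoon | barking, intruder) = 0.262400 / 0.588800 ≈ 0.4457

P(passing raccoon | barking, intruder) ≈ 0.4457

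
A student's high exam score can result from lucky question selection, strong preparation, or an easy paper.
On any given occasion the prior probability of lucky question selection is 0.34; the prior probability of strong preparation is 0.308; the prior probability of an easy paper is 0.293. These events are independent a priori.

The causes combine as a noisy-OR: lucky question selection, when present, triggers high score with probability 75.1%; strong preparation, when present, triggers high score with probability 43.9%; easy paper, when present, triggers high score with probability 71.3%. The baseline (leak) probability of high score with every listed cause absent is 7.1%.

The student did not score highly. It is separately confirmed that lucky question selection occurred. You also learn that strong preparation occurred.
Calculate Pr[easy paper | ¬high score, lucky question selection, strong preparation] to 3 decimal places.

Under noisy-OR, P(high score | causes) = 1 − (1−0.071)·∏(1−qᵢ) over the active causes.
For the numerator, keep only easy paper=true terms: 0.037244·0.293 = 0.010912
The normalizing constant is 0.129771·0.707 + 0.037244·0.293 = 0.102660
P(easy paper | ¬high score, lucky question selection, strong preparation) = 0.010912/0.102660 ≈ 0.106

Pr[easy paper | ¬high score, lucky question selection, strong preparation] ≈ 0.106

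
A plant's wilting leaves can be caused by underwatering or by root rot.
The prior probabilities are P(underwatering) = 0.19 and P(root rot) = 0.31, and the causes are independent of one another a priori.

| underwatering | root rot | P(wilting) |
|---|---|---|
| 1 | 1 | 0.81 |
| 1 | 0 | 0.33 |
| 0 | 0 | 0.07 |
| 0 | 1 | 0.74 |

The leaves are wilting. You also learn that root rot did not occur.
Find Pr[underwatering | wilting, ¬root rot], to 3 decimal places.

Pr[underwatering | wilting, ¬root rot] ≈ 0.525

For the numerator, keep only underwatering=true terms: 0.33*0.19 = 0.062700
Denominator P(wilting | ¬root rot): 0.07*0.81 + 0.33*0.19 = 0.119400
P(underwatering | wilting, ¬root rot) = 0.062700/0.119400 ≈ 0.525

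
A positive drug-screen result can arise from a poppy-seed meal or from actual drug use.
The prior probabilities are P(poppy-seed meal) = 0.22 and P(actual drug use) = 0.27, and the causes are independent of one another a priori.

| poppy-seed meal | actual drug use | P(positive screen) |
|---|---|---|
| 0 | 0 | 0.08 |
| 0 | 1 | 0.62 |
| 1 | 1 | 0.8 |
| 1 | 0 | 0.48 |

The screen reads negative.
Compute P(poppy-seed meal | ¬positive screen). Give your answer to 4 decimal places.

Weight on poppy-seed meal=true, given the evidence: 0.083512 + 0.011880 = 0.095392
The normalizing constant is 0.92*0.78*0.73 + 0.38*0.78*0.27 + 0.52*0.22*0.73 + 0.2*0.22*0.27 = 0.699268
P(poppy-seed meal | ¬positive screen) = 0.095392/0.699268 ≈ 0.1364

P(poppy-seed meal | ¬positive screen) ≈ 0.1364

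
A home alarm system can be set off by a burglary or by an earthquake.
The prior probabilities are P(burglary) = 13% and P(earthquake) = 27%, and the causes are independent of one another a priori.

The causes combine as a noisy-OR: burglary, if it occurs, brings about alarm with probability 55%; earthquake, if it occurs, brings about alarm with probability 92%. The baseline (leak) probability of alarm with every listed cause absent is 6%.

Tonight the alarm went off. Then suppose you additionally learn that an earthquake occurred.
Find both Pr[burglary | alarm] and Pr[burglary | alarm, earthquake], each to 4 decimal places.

Pr[burglary | alarm] ≈ 0.2578; Pr[burglary | alarm, earthquake] ≈ 0.1350

Under noisy-OR, P(alarm | causes) = 1 − (1−0.06)·∏(1−qᵢ) over the active causes.
P(alarm) = 0.06·0.87·0.73 + 0.9248·0.87·0.27 + 0.577·0.13·0.73 + 0.96616·0.13·0.27 = 0.038106 + 0.217236 + 0.054757 + 0.033912 = 0.344011
Of this, 0.088669 comes from 0.054757 + 0.033912 (the burglary=true cases).
Hence the posterior is 0.088669/0.344011 ≈ 0.2578.

Now also conditioning on earthquake=true:
Sum P(alarm|·) weighted by the priors over both values of burglary:
  P(alarm | earthquake) = 0.9248·0.87 + 0.96616·0.13
        = 0.804576 + 0.125601 = 0.930177
The terms with burglary present sum to 0.125601, so
  P(burglary | alarm, earthquake) = 0.125601 / 0.930177 ≈ 0.1350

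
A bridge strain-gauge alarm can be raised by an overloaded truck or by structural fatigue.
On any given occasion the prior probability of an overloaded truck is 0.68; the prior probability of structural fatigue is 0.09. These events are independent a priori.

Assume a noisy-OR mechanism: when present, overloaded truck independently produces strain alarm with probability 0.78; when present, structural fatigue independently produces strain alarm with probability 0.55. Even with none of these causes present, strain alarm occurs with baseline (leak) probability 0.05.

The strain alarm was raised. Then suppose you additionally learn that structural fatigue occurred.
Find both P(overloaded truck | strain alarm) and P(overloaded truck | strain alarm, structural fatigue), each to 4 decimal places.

Under noisy-OR, P(strain alarm | causes) = 1 − (1−0.05)·∏(1−qᵢ) over the active causes.
P(strain alarm) = 0.05×0.32×0.91 + 0.5725×0.32×0.09 + 0.791×0.68×0.91 + 0.90595×0.68×0.09 = 0.014560 + 0.016488 + 0.489471 + 0.055444 = 0.575963
Of this, 0.544915 comes from 0.489471 + 0.055444 (the overloaded truck=true cases).
P(overloaded truck | strain alarm) = 0.544915 / 0.575963 ≈ 0.9461

Now also conditioning on structural fatigue=true:
Sum P(strain alarm|·) weighted by the priors over both values of overloaded truck:
  P(strain alarm | structural fatigue) = 0.5725·0.32 + 0.90595·0.68
        = 0.183200 + 0.616046 = 0.799246
Configurations with overloaded truck contribute 0.616046, so
  P(overloaded truck | strain alarm, structural fatigue) = 0.616046 / 0.799246 ≈ 0.7708
— structural fatigue explains away the evidence for overloaded truck.

P(overloaded truck | strain alarm) ≈ 0.9461; P(overloaded truck | strain alarm, structural fatigue) ≈ 0.7708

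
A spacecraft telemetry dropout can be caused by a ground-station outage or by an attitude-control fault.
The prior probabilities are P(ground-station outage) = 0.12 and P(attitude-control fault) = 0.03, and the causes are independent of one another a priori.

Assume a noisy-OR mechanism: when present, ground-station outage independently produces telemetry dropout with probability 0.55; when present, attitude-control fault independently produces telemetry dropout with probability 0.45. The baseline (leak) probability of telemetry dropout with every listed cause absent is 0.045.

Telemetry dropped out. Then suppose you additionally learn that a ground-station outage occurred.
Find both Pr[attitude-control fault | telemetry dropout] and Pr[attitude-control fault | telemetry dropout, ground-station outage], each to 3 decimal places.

Pr[attitude-control fault | telemetry dropout] ≈ 0.127; Pr[attitude-control fault | telemetry dropout, ground-station outage] ≈ 0.040

Under noisy-OR, P(telemetry dropout | causes) = 1 − (1−0.045)·∏(1−qᵢ) over the active causes.
Sum P(telemetry dropout|·) weighted by the priors over the 4 (ground-station outage, attitude-control fault) configurations:
  P(telemetry dropout) = 0.045×0.88×0.97 + 0.47475×0.88×0.03 + 0.57025×0.12×0.97 + 0.763637×0.12×0.03
        = 0.038412 + 0.012533 + 0.066377 + 0.002749 = 0.120071
Configurations with attitude-control fault contribute 0.015282, so
  P(attitude-control fault | telemetry dropout) = 0.015282 / 0.120071 ≈ 0.127

Now also conditioning on ground-station outage=true:
Sum P(telemetry dropout|·) weighted by the priors over both values of attitude-control fault:
  P(telemetry dropout | ground-station outage) = 0.57025×0.97 + 0.763637×0.03
        = 0.553142 + 0.022909 = 0.576051
Keeping only the attitude-control fault-present terms gives 0.022909, so
  P(attitude-control fault | telemetry dropout, ground-station outage) = 0.022909 / 0.576051 ≈ 0.040
— ground-station outage explains away the evidence for attitude-control fault.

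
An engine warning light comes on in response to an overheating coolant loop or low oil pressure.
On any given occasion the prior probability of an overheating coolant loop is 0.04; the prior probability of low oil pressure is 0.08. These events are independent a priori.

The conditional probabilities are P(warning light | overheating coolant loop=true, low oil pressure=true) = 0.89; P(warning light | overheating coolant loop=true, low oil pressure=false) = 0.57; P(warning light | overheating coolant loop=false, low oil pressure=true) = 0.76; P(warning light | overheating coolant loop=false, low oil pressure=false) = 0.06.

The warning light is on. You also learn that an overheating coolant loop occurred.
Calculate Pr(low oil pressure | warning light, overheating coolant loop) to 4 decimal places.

Pr(low oil pressure | warning light, overheating coolant loop) ≈ 0.1195

For the numerator, keep only low oil pressure=true terms: 0.89×0.08 = 0.071200
The normalizing constant is 0.57×0.92 + 0.89×0.08 = 0.595600
Posterior = 0.071200 / 0.595600 ≈ 0.1195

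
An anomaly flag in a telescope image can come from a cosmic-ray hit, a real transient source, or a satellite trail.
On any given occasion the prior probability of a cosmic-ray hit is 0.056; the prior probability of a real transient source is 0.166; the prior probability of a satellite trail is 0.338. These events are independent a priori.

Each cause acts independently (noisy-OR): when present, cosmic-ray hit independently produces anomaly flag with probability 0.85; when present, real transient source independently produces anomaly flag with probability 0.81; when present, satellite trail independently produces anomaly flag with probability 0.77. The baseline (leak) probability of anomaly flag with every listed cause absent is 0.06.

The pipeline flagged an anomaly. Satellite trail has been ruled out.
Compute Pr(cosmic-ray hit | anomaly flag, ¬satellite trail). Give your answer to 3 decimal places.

Pr(cosmic-ray hit | anomaly flag, ¬satellite trail) ≈ 0.218

Under noisy-OR, P(anomaly flag | causes) = 1 − (1−0.06)·∏(1−qᵢ) over the active causes.
P(anomaly flag | ¬satellite trail) = 0.06*0.944*0.834 + 0.8214*0.944*0.166 + 0.859*0.056*0.834 + 0.97321*0.056*0.166 = 0.047238 + 0.128717 + 0.040119 + 0.009047 = 0.225121
The cosmic-ray hit-present share is 0.040119 + 0.009047 = 0.049166.
So P(cosmic-ray hit | anomaly flag, ¬satellite trail) = 0.049166/0.225121 ≈ 0.218.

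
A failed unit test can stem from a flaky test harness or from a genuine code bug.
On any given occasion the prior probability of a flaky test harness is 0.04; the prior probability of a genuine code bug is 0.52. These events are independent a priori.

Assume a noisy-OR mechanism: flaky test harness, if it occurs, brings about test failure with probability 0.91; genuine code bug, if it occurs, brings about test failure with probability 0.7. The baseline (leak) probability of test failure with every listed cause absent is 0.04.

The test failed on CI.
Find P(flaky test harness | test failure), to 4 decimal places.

Under noisy-OR, P(test failure | causes) = 1 − (1−0.04)·∏(1−qᵢ) over the active causes.
Enumerate the 4 (flaky test harness, genuine code bug) configurations and weight by the priors:
  P(test failure) = 0.04·0.96·0.48 + 0.712·0.96·0.52 + 0.9136·0.04·0.48 + 0.97408·0.04·0.52
        = 0.018432 + 0.355430 + 0.017541 + 0.020261 = 0.411664
Configurations with flaky test harness contribute 0.037802, so
  P(flaky test harness | test failure) = 0.037802 / 0.411664 ≈ 0.0918

P(flaky test harness | test failure) ≈ 0.0918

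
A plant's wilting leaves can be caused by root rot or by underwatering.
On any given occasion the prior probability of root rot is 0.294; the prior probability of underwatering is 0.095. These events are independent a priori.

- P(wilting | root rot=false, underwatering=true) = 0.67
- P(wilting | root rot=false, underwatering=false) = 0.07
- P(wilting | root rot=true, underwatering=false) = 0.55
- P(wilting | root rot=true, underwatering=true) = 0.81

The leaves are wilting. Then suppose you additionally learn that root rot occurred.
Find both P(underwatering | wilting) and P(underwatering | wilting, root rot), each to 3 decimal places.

P(underwatering | wilting) ≈ 0.261; P(underwatering | wilting, root rot) ≈ 0.134

Weight on underwatering=true, given the evidence: 0.044937 + 0.022623 = 0.067560
Normalizer over all consistent configurations: 0.07·0.706·0.905 + 0.67·0.706·0.095 + 0.55·0.294·0.905 + 0.81·0.294·0.095 = 0.258624
Posterior = 0.067560 / 0.258624 ≈ 0.261

With the extra evidence:
Numerator (weight on configurations with underwatering): 0.81×0.095 = 0.076950
Normalizer over all consistent configurations: 0.55×0.905 + 0.81×0.095 = 0.574700
P(underwatering | wilting, root rot) = 0.076950/0.574700 ≈ 0.134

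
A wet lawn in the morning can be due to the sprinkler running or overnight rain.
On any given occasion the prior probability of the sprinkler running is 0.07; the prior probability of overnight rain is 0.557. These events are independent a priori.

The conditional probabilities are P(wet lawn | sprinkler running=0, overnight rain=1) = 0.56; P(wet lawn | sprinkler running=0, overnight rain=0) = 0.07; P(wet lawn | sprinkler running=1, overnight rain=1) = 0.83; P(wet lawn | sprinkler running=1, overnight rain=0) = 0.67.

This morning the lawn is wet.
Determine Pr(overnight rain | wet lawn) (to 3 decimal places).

Weight on overnight rain=true, given the evidence: 0.290086 + 0.032362 = 0.322448
The normalizing constant is 0.07×0.93×0.443 + 0.56×0.93×0.557 + 0.67×0.07×0.443 + 0.83×0.07×0.557 = 0.372064
P(overnight rain | wet lawn) = 0.322448/0.372064 ≈ 0.867

Pr(overnight rain | wet lawn) ≈ 0.867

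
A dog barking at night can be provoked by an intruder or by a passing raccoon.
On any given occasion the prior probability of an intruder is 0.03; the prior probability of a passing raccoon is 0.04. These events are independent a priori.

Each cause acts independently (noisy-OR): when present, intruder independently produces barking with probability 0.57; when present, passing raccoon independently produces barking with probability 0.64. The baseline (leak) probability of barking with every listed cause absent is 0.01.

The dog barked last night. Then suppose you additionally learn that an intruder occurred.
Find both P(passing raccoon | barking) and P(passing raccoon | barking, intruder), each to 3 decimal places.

P(passing raccoon | barking) ≈ 0.501; P(passing raccoon | barking, intruder) ≈ 0.058

Under noisy-OR, P(barking | causes) = 1 − (1−0.01)·∏(1−qᵢ) over the active causes.
Numerator (weight on configurations with passing raccoon): 0.024972 + 0.001016 = 0.025988
Denominator P(barking): 0.01*0.97*0.96 + 0.6436*0.97*0.04 + 0.5743*0.03*0.96 + 0.846748*0.03*0.04 = 0.051840
P(passing raccoon | barking) = 0.025988/0.051840 ≈ 0.501

Now also conditioning on intruder=true:
For the numerator, keep only passing raccoon=true terms: 0.846748*0.04 = 0.033870
Denominator P(barking | intruder): 0.5743*0.96 + 0.846748*0.04 = 0.585198
P(passing raccoon | barking, intruder) = 0.033870/0.585198 ≈ 0.058
Conditioning on intruder lowers the posterior on passing raccoon: the classic explaining-away effect in a common-effect structure.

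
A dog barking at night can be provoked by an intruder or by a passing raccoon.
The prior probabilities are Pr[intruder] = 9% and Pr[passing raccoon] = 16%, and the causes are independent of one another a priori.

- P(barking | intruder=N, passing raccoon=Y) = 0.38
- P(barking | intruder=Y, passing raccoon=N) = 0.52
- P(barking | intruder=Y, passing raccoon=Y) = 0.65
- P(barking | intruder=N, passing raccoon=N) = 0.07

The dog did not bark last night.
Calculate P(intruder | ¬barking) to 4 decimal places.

By total probability over the 4 (intruder, passing raccoon) configurations:
  P(¬barking) = 0.93*0.91*0.84 + 0.62*0.91*0.16 + 0.48*0.09*0.84 + 0.35*0.09*0.16
        = 0.710892 + 0.090272 + 0.036288 + 0.005040 = 0.842492
Configurations with intruder contribute 0.041328, so
  P(intruder | ¬barking) = 0.041328 / 0.842492 ≈ 0.0491

P(intruder | ¬barking) ≈ 0.0491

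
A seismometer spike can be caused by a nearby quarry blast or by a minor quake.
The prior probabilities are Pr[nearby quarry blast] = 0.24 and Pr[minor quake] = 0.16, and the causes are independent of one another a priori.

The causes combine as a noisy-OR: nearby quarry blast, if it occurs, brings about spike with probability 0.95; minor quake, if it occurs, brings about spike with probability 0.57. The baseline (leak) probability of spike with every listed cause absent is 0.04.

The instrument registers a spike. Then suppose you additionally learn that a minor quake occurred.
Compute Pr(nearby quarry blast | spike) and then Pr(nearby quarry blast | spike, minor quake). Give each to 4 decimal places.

Under noisy-OR, P(spike | causes) = 1 − (1−0.04)·∏(1−qᵢ) over the active causes.
P(spike) = 0.04×0.76×0.84 + 0.5872×0.76×0.16 + 0.952×0.24×0.84 + 0.97936×0.24×0.16 = 0.025536 + 0.071404 + 0.191923 + 0.037607 = 0.326470
The nearby quarry blast-present share is 0.191923 + 0.037607 = 0.229530.
Hence the posterior is 0.229530/0.326470 ≈ 0.7031.

Now also conditioning on minor quake=true:
Numerator (weight on configurations with nearby quarry blast): 0.97936×0.24 = 0.235046
Denominator P(spike | minor quake): 0.5872×0.76 + 0.97936×0.24 = 0.681318
Posterior = 0.235046 / 0.681318 ≈ 0.3450
Conditioning on minor quake lowers the posterior on nearby quarry blast: the classic explaining-away effect in a common-effect structure.

Pr(nearby quarry blast | spike) ≈ 0.7031; Pr(nearby quarry blast | spike, minor quake) ≈ 0.3450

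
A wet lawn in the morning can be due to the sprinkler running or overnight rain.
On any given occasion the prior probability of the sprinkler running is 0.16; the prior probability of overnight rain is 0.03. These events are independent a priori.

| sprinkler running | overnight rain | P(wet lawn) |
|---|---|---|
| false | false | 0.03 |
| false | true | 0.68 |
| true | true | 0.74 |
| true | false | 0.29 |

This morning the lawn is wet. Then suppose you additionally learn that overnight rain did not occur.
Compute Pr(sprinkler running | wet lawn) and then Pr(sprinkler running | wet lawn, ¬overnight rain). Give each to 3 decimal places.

Pr(sprinkler running | wet lawn) ≈ 0.539; Pr(sprinkler running | wet lawn, ¬overnight rain) ≈ 0.648

Enumerate the 4 (sprinkler running, overnight rain) configurations and weight by the priors:
  P(wet lawn) = 0.03·0.84·0.97 + 0.68·0.84·0.03 + 0.29·0.16·0.97 + 0.74·0.16·0.03
        = 0.024444 + 0.017136 + 0.045008 + 0.003552 = 0.090140
The terms with sprinkler running present sum to 0.048560, so
  P(sprinkler running | wet lawn) = 0.048560 / 0.090140 ≈ 0.539

With the extra evidence:
For the numerator, keep only sprinkler running=true terms: 0.29·0.16 = 0.046400
Denominator P(wet lawn | ¬overnight rain): 0.03·0.84 + 0.29·0.16 = 0.071600
Posterior = 0.046400 / 0.071600 ≈ 0.648
Ruling out overnight rain raises the posterior on sprinkler running — the flip side of explaining away.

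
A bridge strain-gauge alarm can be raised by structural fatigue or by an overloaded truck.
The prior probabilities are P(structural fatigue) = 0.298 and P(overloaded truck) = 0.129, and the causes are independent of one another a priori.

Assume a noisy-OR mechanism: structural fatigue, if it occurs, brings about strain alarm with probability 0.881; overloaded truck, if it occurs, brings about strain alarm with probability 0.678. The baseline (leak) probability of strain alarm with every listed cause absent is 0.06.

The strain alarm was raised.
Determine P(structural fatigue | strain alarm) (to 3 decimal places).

P(structural fatigue | strain alarm) ≈ 0.728

Under noisy-OR, P(strain alarm | causes) = 1 − (1−0.06)·∏(1−qᵢ) over the active causes.
P(strain alarm) = 0.06·0.702·0.871 + 0.69732·0.702·0.129 + 0.88814·0.298·0.871 + 0.963981·0.298·0.129 = 0.036687 + 0.063148 + 0.230524 + 0.037057 = 0.367416
Restricting to configurations with structural fatigue present: 0.230524 + 0.037057 = 0.267581.
Hence the posterior is 0.267581/0.367416 ≈ 0.728.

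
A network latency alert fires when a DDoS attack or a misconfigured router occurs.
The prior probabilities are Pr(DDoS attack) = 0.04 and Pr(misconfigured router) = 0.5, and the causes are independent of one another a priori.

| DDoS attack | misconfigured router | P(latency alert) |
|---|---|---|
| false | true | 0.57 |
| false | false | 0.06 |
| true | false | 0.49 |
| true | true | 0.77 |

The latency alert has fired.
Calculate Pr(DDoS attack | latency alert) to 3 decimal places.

For the numerator, keep only DDoS attack=true terms: 0.009800 + 0.015400 = 0.025200
The normalizing constant is 0.06*0.96*0.5 + 0.57*0.96*0.5 + 0.49*0.04*0.5 + 0.77*0.04*0.5 = 0.327600
Posterior = 0.025200 / 0.327600 ≈ 0.077

Pr(DDoS attack | latency alert) ≈ 0.077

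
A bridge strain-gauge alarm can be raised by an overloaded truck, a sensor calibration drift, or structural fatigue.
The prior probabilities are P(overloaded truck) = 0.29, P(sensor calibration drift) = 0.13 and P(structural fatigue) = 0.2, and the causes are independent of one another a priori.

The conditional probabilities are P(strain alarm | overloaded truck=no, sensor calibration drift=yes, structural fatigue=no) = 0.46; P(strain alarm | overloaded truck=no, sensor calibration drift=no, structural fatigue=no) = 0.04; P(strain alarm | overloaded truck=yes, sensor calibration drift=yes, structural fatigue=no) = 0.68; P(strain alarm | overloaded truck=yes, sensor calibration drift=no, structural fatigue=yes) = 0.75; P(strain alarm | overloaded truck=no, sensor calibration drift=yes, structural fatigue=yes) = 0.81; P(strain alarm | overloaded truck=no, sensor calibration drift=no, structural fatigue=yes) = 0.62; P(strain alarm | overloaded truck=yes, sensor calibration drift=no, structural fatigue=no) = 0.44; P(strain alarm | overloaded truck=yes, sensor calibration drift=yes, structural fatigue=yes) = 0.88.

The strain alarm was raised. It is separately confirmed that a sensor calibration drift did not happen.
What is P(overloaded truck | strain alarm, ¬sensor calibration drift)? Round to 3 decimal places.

Sum P(strain alarm|·) weighted by the priors over the 4 (overloaded truck, structural fatigue) configurations:
  P(strain alarm | ¬sensor calibration drift) = 0.04×0.71×0.8 + 0.62×0.71×0.2 + 0.44×0.29×0.8 + 0.75×0.29×0.2
        = 0.022720 + 0.088040 + 0.102080 + 0.043500 = 0.256340
The terms with overloaded truck present sum to 0.145580, so
  P(overloaded truck | strain alarm, ¬sensor calibration drift) = 0.145580 / 0.256340 ≈ 0.568

P(overloaded truck | strain alarm, ¬sensor calibration drift) ≈ 0.568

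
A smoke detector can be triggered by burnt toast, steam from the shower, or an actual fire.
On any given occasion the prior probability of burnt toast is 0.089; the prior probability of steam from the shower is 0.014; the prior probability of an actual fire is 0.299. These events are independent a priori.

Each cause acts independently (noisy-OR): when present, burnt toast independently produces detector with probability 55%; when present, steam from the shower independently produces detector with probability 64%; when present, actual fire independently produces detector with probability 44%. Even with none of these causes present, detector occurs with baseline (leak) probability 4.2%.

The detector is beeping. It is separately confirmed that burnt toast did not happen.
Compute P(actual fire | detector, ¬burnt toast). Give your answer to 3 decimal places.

Under noisy-OR, P(detector | causes) = 1 − (1−0.042)·∏(1−qᵢ) over the active causes.
Weight on actual fire=true, given the evidence: 0.136652 + 0.003378 = 0.140030
The normalizing constant is 0.042*0.986*0.701 + 0.46352*0.986*0.299 + 0.65512*0.014*0.701 + 0.806867*0.014*0.299 = 0.175489
P(actual fire | detector, ¬burnt toast) = 0.140030/0.175489 ≈ 0.798

P(actual fire | detector, ¬burnt toast) ≈ 0.798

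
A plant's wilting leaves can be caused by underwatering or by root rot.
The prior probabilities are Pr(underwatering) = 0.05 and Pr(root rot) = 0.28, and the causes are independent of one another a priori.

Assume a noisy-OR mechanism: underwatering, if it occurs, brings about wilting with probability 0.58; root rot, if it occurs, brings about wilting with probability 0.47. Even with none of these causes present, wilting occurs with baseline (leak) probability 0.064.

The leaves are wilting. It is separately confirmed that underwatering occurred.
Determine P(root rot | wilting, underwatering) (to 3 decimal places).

P(root rot | wilting, underwatering) ≈ 0.337

Under noisy-OR, P(wilting | causes) = 1 − (1−0.064)·∏(1−qᵢ) over the active causes.
P(wilting | underwatering) = 0.60688·0.72 + 0.791646·0.28 = 0.436954 + 0.221661 = 0.658615
Of this, 0.221661 comes from 0.791646·0.28 (the root rot=true cases).
So P(root rot | wilting, underwatering) = 0.221661/0.658615 ≈ 0.337.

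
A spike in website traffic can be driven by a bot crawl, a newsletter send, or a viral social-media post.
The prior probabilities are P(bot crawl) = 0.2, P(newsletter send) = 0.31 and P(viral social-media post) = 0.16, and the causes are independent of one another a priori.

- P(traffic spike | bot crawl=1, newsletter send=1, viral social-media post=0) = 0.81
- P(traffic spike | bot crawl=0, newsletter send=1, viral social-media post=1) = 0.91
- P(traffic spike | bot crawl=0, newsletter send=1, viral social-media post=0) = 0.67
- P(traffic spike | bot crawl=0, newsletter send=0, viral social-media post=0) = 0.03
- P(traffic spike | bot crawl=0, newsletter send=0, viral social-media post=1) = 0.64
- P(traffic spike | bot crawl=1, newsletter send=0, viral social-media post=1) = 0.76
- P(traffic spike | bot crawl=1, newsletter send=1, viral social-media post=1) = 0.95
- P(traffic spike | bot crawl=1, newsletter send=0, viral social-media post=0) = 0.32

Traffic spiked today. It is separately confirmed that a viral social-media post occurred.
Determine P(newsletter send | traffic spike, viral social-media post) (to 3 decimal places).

P(traffic spike | viral social-media post) = 0.64*0.8*0.69 + 0.91*0.8*0.31 + 0.76*0.2*0.69 + 0.95*0.2*0.31 = 0.353280 + 0.225680 + 0.104880 + 0.058900 = 0.742740
The newsletter send-present share is 0.225680 + 0.058900 = 0.284580.
P(newsletter send | traffic spike, viral social-media post) = 0.284580 / 0.742740 ≈ 0.383

P(newsletter send | traffic spike, viral social-media post) ≈ 0.383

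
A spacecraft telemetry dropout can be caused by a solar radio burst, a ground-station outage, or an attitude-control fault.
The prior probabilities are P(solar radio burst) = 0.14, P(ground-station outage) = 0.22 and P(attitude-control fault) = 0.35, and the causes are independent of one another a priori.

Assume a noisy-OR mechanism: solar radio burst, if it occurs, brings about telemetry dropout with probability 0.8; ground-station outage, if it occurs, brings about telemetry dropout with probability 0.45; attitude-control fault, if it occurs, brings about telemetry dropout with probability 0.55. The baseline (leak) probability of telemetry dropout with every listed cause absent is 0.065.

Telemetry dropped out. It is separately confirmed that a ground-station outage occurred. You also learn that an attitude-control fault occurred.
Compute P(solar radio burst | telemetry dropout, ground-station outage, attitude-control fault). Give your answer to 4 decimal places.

Under noisy-OR, P(telemetry dropout | causes) = 1 − (1−0.065)·∏(1−qᵢ) over the active causes.
Sum P(telemetry dropout|·) weighted by the priors over both values of solar radio burst:
  P(telemetry dropout | ground-station outage, attitude-control fault) = 0.768587×0.86 + 0.953717×0.14
        = 0.660985 + 0.133520 = 0.794505
Keeping only the solar radio burst-present terms gives 0.133520, so
  P(solar radio burst | telemetry dropout, ground-station outage, attitude-control fault) = 0.133520 / 0.794505 ≈ 0.1681

P(solar radio burst | telemetry dropout, ground-station outage, attitude-control fault) ≈ 0.1681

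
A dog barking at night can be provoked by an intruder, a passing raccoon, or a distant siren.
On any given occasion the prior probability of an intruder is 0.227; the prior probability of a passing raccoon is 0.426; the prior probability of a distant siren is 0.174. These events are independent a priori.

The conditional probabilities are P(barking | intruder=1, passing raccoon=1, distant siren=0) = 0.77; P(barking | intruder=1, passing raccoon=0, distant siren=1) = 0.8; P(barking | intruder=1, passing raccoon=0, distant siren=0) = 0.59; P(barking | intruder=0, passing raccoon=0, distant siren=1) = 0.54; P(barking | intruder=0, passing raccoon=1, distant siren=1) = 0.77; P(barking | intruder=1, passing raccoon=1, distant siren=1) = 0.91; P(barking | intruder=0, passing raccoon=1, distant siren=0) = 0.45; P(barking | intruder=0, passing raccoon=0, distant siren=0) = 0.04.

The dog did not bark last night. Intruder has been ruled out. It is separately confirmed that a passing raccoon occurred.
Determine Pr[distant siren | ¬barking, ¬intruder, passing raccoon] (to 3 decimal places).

P(¬barking | ¬intruder, passing raccoon) = 0.55·0.826 + 0.23·0.174 = 0.454300 + 0.040020 = 0.494320
Restricting to configurations with distant siren present: 0.23·0.174 = 0.040020.
P(distant siren | ¬barking, ¬intruder, passing raccoon) = 0.040020 / 0.494320 ≈ 0.081

Pr[distant siren | ¬barking, ¬intruder, passing raccoon] ≈ 0.081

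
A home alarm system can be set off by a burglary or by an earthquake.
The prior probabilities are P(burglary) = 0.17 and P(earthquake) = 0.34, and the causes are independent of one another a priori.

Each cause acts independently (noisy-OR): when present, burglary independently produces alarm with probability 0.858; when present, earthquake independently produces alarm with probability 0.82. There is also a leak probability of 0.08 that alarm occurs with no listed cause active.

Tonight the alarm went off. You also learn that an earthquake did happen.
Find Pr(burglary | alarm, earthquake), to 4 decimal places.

Under noisy-OR, P(alarm | causes) = 1 − (1−0.08)·∏(1−qᵢ) over the active causes.
P(alarm | earthquake) = 0.8344·0.83 + 0.976485·0.17 = 0.692552 + 0.166002 = 0.858554
The burglary-present share is 0.976485·0.17 = 0.166002.
So P(burglary | alarm, earthquake) = 0.166002/0.858554 ≈ 0.1934.

Pr(burglary | alarm, earthquake) ≈ 0.1934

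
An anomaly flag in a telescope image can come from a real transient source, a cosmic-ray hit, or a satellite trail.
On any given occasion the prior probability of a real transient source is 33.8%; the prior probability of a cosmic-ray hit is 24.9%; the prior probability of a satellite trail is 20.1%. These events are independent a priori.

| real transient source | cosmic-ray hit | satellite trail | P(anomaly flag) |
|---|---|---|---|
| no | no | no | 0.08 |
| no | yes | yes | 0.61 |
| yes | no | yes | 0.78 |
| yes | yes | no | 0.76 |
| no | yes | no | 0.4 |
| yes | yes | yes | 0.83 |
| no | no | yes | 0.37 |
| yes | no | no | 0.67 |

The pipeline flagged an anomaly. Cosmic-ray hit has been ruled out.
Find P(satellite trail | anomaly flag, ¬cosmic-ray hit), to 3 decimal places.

P(satellite trail | anomaly flag, ¬cosmic-ray hit) ≈ 0.314

For the numerator, keep only satellite trail=true terms: 0.049233 + 0.052992 = 0.102225
Normalizer over all consistent configurations: 0.08*0.662*0.799 + 0.37*0.662*0.201 + 0.67*0.338*0.799 + 0.78*0.338*0.201 = 0.325482
P(satellite trail | anomaly flag, ¬cosmic-ray hit) = 0.102225/0.325482 ≈ 0.314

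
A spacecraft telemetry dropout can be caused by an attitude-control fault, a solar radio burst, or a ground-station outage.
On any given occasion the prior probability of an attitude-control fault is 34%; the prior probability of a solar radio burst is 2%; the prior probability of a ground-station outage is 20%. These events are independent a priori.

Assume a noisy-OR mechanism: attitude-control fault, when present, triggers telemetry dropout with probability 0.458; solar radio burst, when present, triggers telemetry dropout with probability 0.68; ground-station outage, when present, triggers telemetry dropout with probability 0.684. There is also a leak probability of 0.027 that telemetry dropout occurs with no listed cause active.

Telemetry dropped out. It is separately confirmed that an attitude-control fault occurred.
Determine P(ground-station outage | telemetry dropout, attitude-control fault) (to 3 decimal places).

Under noisy-OR, P(telemetry dropout | causes) = 1 − (1−0.027)·∏(1−qᵢ) over the active causes.
Numerator (weight on configurations with ground-station outage): 0.163337 + 0.003787 = 0.167124
Denominator P(telemetry dropout | attitude-control fault): 0.472634×0.98×0.8 + 0.833352×0.98×0.2 + 0.831243×0.02×0.8 + 0.946673×0.02×0.2 = 0.550969
P(ground-station outage | telemetry dropout, attitude-control fault) = 0.167124/0.550969 ≈ 0.303

P(ground-station outage | telemetry dropout, attitude-control fault) ≈ 0.303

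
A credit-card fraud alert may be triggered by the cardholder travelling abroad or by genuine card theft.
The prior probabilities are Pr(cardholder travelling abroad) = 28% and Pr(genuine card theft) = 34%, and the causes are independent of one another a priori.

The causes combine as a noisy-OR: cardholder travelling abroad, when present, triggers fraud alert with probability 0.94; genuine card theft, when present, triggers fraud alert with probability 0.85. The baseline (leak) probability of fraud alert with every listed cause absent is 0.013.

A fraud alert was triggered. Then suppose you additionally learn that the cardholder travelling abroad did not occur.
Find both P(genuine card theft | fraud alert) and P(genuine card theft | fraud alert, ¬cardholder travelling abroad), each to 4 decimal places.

P(genuine card theft | fraud alert) ≈ 0.6272; P(genuine card theft | fraud alert, ¬cardholder travelling abroad) ≈ 0.9712

Under noisy-OR, P(fraud alert | causes) = 1 − (1−0.013)·∏(1−qᵢ) over the active causes.
Numerator (weight on configurations with genuine card theft): 0.208557 + 0.094354 = 0.302911
The normalizing constant is 0.013×0.72×0.66 + 0.85195×0.72×0.34 + 0.94078×0.28×0.66 + 0.991117×0.28×0.34 = 0.482945
Posterior = 0.302911 / 0.482945 ≈ 0.6272

With the extra evidence:
Weight on genuine card theft=true, given the evidence: 0.85195*0.34 = 0.289663
Denominator P(fraud alert | ¬cardholder travelling abroad): 0.013*0.66 + 0.85195*0.34 = 0.298243
Posterior = 0.289663 / 0.298243 ≈ 0.9712
With cardholder travelling abroad excluded, genuine card theft must carry more of the explanatory weight for the fraud alert.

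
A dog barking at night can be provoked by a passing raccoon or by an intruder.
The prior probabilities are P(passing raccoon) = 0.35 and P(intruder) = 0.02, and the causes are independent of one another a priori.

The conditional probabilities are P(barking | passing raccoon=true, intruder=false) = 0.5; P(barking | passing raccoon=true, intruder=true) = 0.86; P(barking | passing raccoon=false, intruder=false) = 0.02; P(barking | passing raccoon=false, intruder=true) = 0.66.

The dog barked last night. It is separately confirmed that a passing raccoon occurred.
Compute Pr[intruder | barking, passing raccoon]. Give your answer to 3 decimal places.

For the numerator, keep only intruder=true terms: 0.86·0.02 = 0.017200
The normalizing constant is 0.5·0.98 + 0.86·0.02 = 0.507200
Posterior = 0.017200 / 0.507200 ≈ 0.034

Pr[intruder | barking, passing raccoon] ≈ 0.034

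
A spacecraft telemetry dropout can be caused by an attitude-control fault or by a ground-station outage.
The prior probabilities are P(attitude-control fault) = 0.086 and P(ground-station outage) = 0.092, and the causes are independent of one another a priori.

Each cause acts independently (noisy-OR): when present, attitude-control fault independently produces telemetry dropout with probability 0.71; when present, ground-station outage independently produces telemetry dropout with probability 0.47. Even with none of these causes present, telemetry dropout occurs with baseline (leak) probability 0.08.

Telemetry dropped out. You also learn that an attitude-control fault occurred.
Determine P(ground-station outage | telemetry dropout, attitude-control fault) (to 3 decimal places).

P(ground-station outage | telemetry dropout, attitude-control fault) ≈ 0.106

Under noisy-OR, P(telemetry dropout | causes) = 1 − (1−0.08)·∏(1−qᵢ) over the active causes.
For the numerator, keep only ground-station outage=true terms: 0.858596·0.092 = 0.078991
The normalizing constant is 0.7332·0.908 + 0.858596·0.092 = 0.744737
Posterior = 0.078991 / 0.744737 ≈ 0.106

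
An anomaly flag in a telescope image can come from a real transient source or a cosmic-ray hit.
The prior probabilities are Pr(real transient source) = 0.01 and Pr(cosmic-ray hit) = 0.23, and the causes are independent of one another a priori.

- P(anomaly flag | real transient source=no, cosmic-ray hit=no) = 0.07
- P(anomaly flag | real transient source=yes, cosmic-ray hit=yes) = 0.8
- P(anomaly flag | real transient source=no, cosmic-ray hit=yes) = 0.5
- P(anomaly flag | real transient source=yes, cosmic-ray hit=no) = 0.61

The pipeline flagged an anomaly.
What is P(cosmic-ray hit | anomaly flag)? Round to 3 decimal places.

P(cosmic-ray hit | anomaly flag) ≈ 0.666

P(anomaly flag) = 0.07·0.99·0.77 + 0.5·0.99·0.23 + 0.61·0.01·0.77 + 0.8·0.01·0.23 = 0.053361 + 0.113850 + 0.004697 + 0.001840 = 0.173748
The cosmic-ray hit-present share is 0.113850 + 0.001840 = 0.115690.
So P(cosmic-ray hit | anomaly flag) = 0.115690/0.173748 ≈ 0.666.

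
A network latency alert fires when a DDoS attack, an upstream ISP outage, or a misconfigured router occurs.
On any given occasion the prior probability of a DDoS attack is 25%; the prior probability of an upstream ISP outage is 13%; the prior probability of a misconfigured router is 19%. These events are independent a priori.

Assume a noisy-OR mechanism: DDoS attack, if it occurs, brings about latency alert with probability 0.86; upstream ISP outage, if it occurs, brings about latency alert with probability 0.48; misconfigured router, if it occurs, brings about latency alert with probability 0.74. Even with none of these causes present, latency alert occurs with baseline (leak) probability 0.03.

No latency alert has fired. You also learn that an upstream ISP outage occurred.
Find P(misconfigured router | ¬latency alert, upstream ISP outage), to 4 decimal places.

P(misconfigured router | ¬latency alert, upstream ISP outage) ≈ 0.0575

Under noisy-OR, P(latency alert | causes) = 1 − (1−0.03)·∏(1−qᵢ) over the active causes.
Numerator (weight on configurations with misconfigured router): 0.018688 + 0.000872 = 0.019560
The normalizing constant is 0.5044*0.75*0.81 + 0.131144*0.75*0.19 + 0.070616*0.25*0.81 + 0.01836*0.25*0.19 = 0.340283
Posterior = 0.019560 / 0.340283 ≈ 0.0575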